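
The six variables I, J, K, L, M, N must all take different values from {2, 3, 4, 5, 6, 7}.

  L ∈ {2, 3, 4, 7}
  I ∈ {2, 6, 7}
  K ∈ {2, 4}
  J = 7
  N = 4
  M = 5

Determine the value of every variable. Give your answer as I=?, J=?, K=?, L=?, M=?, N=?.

I=6, J=7, K=2, L=3, M=5, N=4

J must be 7 (only option left). Remove 7 from I, L.
M must be 5 (only option left).
N has just one choice, so N = 4. Strike 4 from K, L.
That leaves K = 2. Eliminate 2 elsewhere: I, L.
That leaves L = 3.
I must be 6 (only option left).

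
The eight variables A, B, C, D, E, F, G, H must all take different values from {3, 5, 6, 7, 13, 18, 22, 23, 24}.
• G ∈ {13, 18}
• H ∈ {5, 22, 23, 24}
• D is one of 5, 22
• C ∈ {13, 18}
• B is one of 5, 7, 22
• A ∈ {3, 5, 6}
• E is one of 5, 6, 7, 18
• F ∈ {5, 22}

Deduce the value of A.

C and G share exactly the 2 values {13, 18}; by pigeonhole those values go to them, so strike 13, 18 from E.
The 2 variables D and F are confined to {5, 22}, which locks those values in; drop them from A, B, E, H.
B has just one choice, so B = 7. So E can't be 7.
E must be 6 (only option left). Strike 6 from A.
So A = 3.

3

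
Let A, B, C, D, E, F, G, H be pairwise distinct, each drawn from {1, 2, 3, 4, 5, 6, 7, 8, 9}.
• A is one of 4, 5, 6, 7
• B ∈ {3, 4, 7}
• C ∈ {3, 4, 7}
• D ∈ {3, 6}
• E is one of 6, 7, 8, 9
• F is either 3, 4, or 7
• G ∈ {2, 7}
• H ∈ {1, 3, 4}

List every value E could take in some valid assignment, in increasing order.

B, C, F between them cover only {3, 4, 7} — a naked triple. Remove those values from A, D, E, G, H.
D's domain is down to {6}, so D = 6. Remove 6 from A, E.
G's domain is down to {2}, so G = 2.
H must be 1 (only option left).
That leaves A = 5.
No further eliminations apply; E can still be any of 8, 9.

8, 9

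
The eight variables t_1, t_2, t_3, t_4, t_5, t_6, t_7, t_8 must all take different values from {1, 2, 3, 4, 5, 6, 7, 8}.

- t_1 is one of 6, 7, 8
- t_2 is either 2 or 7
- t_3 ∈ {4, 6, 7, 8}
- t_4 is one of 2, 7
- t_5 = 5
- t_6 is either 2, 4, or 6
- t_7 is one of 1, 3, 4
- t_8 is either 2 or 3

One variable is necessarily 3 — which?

t_5 must be 5 (only option left).
Among the 7 still-open variables, 1 fits only t_7 (and all 7 values in {1, 2, 3, 4, 6, 7, 8} must be used), so t_7 = 1.
The 6 still-open variables together cover exactly {2, 3, 4, 6, 7, 8} — 6 values for 6 variables — and 3 appears only in t_8's list, so t_8 = 3.

t_8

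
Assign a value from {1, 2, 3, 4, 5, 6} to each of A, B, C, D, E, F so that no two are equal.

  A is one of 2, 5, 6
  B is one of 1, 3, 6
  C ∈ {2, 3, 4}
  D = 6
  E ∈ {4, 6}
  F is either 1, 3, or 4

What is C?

D's domain is down to {6}, so D = 6. Remove 6 from A, B, E.
E's domain is down to {4}, so E = 4. Eliminate 4 elsewhere: C, F.
Among the 4 still-open variables, 5 fits only A (and all 4 values in {1, 2, 3, 5} must be used), so A = 5.
Among the 3 still-open variables, 2 fits only C (and all 3 values in {1, 2, 3} must be used), so C = 2.

2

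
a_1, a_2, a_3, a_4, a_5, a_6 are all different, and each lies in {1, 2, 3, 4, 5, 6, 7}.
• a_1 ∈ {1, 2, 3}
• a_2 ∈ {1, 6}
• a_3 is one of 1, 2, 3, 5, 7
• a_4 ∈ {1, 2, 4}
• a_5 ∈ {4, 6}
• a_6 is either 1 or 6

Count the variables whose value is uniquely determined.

a_2 and a_6 share exactly the 2 values {1, 6}; by pigeonhole those values go to them, so strike 1, 6 from a_1, a_3, a_4, a_5.
That leaves a_5 = 4. Strike 4 from a_4.
That leaves a_4 = 2. Eliminate 2 elsewhere: a_1, a_3.
a_1's domain is down to {3}, so a_1 = 3. So a_3 can't be 3.
Determined: a_1=3, a_4=2, a_5=4. The other variables each still have more than one consistent value. That makes 3.

3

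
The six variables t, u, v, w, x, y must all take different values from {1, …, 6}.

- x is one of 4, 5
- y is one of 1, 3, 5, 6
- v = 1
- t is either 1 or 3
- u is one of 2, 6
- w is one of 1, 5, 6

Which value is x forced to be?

v's domain is down to {1}, so v = 1. Strike 1 from t, w, y.
t must be 3 (only option left). Strike 3 from y.
Among the 4 still-open variables, 2 fits only u (and all 4 values in {2, 4, 5, 6} must be used), so u = 2.
The 3 still-open variables together cover exactly {4, 5, 6} — 3 values for 3 variables — and 4 appears only in x's list, so x = 4.

4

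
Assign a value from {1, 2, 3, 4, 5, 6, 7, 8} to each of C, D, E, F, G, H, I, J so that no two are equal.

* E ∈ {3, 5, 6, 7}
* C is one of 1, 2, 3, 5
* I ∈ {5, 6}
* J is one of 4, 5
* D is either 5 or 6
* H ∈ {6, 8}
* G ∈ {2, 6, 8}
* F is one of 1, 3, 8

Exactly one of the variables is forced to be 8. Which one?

The 8 variables draw from only 8 values {1, 2, 3, 4, 5, 6, 7, 8}, so each is used; only J can be 4, hence J = 4.
The 7 still-open variables together cover exactly {1, 2, 3, 5, 6, 7, 8} — 7 values for 7 variables — and 7 appears only in E's list, so E = 7.
The 2 variables D and I are confined to {5, 6}, which locks those values in; drop them from C, G, H.
So 8 goes to H.

H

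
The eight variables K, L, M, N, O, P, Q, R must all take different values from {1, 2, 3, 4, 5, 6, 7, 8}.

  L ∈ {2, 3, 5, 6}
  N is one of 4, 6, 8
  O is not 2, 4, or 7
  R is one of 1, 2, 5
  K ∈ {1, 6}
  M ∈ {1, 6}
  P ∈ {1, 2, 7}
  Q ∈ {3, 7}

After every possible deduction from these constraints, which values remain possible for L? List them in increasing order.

The 8 variables together cover exactly {1, 2, 3, 4, 5, 6, 7, 8} — 8 values for 8 variables — and 4 appears only in N's list, so N = 4.
Among the 7 still-open variables, 8 fits only O (and all 7 values in {1, 2, 3, 5, 6, 7, 8} must be used), so O = 8.
The 2 variables K and M are confined to {1, 6}, which locks those values in; drop them from L, P, R.
No further eliminations apply; L can still be any of 2, 3, 5.

2, 3, 5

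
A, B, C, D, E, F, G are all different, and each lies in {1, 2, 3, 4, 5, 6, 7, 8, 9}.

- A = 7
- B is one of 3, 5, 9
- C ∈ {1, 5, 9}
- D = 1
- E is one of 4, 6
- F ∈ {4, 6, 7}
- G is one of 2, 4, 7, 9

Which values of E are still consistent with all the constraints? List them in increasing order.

4, 6

A must be 7 (only option left). Remove 7 from F, G.
D must be 1 (only option left). Remove 1 from C.
E and F between them cover only {4, 6} — a naked pair. Remove those values from G.
No further eliminations apply; E can still be any of 4, 6.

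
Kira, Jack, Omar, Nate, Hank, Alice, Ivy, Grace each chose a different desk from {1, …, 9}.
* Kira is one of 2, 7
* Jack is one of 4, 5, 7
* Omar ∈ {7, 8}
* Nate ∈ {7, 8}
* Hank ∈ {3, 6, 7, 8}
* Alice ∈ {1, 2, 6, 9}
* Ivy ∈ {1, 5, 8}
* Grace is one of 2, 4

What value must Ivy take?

Omar and Nate between them cover only {7, 8} — a naked pair. Remove those values from Kira, Jack, Hank, Ivy.
Kira's domain is down to {2}, so Kira = 2. So Alice, Grace can't be 2.
Grace must be 4 (only option left). Eliminate 4 elsewhere: Jack.
Jack has just one choice, so Jack = 5. Remove 5 from Ivy.
So Ivy = 1.

1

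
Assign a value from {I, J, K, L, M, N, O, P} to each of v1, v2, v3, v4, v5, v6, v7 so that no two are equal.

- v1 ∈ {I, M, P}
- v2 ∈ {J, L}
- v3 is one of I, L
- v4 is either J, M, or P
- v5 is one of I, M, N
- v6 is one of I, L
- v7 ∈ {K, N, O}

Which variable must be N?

The 2 variables v3 and v6 are confined to {I, L}, which locks those values in; drop them from v1, v2, v5.
v2 has just one choice, so v2 = J. Remove J from v4.
The 2 variables v1 and v4 are confined to {M, P}, which locks those values in; drop them from v5.
So N goes to v5.

v5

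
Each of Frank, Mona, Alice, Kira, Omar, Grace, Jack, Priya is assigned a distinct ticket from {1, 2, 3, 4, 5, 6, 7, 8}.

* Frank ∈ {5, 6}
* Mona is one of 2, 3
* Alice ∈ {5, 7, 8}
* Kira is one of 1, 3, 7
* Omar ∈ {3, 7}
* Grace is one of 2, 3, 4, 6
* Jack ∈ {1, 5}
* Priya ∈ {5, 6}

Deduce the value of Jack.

1

Among the 8 variables, 4 fits only Grace (and all 8 values in {1, 2, 3, 4, 5, 6, 7, 8} must be used), so Grace = 4.
Among the 7 still-open variables, 2 fits only Mona (and all 7 values in {1, 2, 3, 5, 6, 7, 8} must be used), so Mona = 2.
The 6 still-open variables together cover exactly {1, 3, 5, 6, 7, 8} — 6 values for 6 variables — and 8 appears only in Alice's list, so Alice = 8.
The 2 variables Frank and Priya are confined to {5, 6}, which locks those values in; drop them from Jack.
So Jack = 1.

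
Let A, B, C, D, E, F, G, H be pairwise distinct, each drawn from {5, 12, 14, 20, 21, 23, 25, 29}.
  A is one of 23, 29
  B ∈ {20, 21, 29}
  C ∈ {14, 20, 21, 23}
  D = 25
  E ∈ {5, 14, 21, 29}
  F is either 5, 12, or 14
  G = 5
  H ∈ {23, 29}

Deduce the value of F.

12

D's domain is down to {25}, so D = 25.
G's domain is down to {5}, so G = 5. Remove 5 from E, F.
Among the 6 still-open variables, 12 fits only F (and all 6 values in {12, 14, 20, 21, 23, 29} must be used), so F = 12.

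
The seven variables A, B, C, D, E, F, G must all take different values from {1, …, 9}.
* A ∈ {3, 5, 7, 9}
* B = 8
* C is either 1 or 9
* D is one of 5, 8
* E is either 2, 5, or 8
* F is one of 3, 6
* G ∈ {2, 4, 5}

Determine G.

B has just one choice, so B = 8. So D, E can't be 8.
D's domain is down to {5}, so D = 5. Eliminate 5 elsewhere: A, E, G.
E must be 2 (only option left). Strike 2 from G.
So G = 4.

4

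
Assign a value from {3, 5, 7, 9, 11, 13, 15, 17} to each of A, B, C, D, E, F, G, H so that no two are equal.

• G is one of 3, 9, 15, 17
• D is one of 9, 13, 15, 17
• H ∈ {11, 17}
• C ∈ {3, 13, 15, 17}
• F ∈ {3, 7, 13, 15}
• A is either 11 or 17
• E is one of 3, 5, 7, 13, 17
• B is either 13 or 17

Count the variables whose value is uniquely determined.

3

Among the 8 variables, 5 fits only E (and all 8 values in {3, 5, 7, 9, 11, 13, 15, 17} must be used), so E = 5.
Among the 7 still-open variables, 7 fits only F (and all 7 values in {3, 7, 9, 11, 13, 15, 17} must be used), so F = 7.
The 2 variables A and H are confined to {11, 17}, which locks those values in; drop them from B, C, D, G.
B's domain is down to {13}, so B = 13. So C, D can't be 13.
Determined: B=13, E=5, F=7. The other variables each still have more than one consistent value. That makes 3.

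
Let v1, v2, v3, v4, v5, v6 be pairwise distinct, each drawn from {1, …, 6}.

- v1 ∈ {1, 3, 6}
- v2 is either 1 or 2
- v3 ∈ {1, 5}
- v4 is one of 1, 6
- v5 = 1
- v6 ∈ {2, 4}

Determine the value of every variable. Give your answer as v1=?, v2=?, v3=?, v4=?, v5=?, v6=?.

v1=3, v2=2, v3=5, v4=6, v5=1, v6=4

v5 must be 1 (only option left). Strike 1 from v1, v2, v3, v4.
v2's domain is down to {2}, so v2 = 2. So v6 can't be 2.
v3's domain is down to {5}, so v3 = 5.
v4's domain is down to {6}, so v4 = 6. Strike 6 from v1.
v6 has just one choice, so v6 = 4.
That leaves v1 = 3.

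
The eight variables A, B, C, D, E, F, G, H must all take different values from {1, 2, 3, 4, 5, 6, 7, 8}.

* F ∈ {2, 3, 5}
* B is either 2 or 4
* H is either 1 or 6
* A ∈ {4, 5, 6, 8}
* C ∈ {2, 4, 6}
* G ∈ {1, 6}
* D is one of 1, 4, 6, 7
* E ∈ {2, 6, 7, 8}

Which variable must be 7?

D

The 8 variables draw from only 8 values {1, 2, 3, 4, 5, 6, 7, 8}, so each is used; only F can be 3, hence F = 3.
Among the 7 still-open variables, 5 fits only A (and all 7 values in {1, 2, 4, 5, 6, 7, 8} must be used), so A = 5.
The 6 still-open variables draw from only 6 values {1, 2, 4, 6, 7, 8}, so each is used; only E can be 8, hence E = 8.
Among the 5 still-open variables, 7 fits only D (and all 5 values in {1, 2, 4, 6, 7} must be used), so D = 7.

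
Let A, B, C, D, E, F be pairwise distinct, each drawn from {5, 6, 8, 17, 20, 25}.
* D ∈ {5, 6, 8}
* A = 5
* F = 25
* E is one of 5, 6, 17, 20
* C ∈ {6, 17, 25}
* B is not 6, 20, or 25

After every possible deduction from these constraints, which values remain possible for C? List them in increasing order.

6, 17

A has just one choice, so A = 5. Remove 5 from B, D, E.
F must be 25 (only option left). Strike 25 from C.
Among the 4 still-open variables, 20 fits only E (and all 4 values in {6, 8, 17, 20} must be used), so E = 20.
No further eliminations apply; C can still be any of 6, 17.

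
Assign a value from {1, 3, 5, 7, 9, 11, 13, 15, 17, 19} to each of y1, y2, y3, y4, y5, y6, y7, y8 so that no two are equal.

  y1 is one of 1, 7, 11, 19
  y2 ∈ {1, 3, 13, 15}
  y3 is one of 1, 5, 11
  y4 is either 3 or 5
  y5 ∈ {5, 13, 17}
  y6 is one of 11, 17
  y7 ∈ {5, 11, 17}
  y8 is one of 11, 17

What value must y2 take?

15

y6 and y8 share exactly the 2 values {11, 17}; by pigeonhole those values go to them, so strike 11, 17 from y1, y3, y5, y7.
y7's domain is down to {5}, so y7 = 5. Eliminate 5 elsewhere: y3, y4, y5.
y3 must be 1 (only option left). So y1, y2 can't be 1.
That leaves y4 = 3. Strike 3 from y2.
y5 has just one choice, so y5 = 13. Strike 13 from y2.
So y2 = 15.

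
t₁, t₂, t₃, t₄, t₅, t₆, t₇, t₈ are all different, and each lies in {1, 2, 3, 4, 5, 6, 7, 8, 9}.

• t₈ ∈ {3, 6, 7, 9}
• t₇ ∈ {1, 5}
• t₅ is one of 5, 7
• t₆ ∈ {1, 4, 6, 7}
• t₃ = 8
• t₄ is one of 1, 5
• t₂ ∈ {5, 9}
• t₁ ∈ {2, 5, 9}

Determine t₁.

2

t₃ has just one choice, so t₃ = 8.
t₄ and t₇ between them cover only {1, 5} — a naked pair. Remove those values from t₁, t₂, t₅, t₆.
t₂ has just one choice, so t₂ = 9. So t₁, t₈ can't be 9.
So t₁ = 2.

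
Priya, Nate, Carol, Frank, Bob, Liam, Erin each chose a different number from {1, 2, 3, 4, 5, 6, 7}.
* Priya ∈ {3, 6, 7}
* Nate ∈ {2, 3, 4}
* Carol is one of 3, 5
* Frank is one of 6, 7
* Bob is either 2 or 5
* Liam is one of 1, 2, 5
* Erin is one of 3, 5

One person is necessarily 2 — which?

Bob

The 7 variables draw from only 7 values {1, 2, 3, 4, 5, 6, 7}, so each is used; only Liam can be 1, hence Liam = 1.
Among the 6 still-open variables, 4 fits only Nate (and all 6 values in {2, 3, 4, 5, 6, 7} must be used), so Nate = 4.
Among the 5 still-open variables, 2 fits only Bob (and all 5 values in {2, 3, 5, 6, 7} must be used), so Bob = 2.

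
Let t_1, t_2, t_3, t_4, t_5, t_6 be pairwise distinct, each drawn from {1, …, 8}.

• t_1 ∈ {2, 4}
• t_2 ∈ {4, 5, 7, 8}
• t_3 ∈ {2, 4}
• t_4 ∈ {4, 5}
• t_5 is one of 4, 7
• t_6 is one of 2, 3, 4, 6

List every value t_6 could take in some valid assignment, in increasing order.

t_1 and t_3 share exactly the 2 values {2, 4}; by pigeonhole those values go to them, so strike 2, 4 from t_2, t_4, t_5, t_6.
That leaves t_4 = 5. Strike 5 from t_2.
t_5 has just one choice, so t_5 = 7. Remove 7 from t_2.
t_2 has just one choice, so t_2 = 8.
No further eliminations apply; t_6 can still be any of 3, 6.

3, 6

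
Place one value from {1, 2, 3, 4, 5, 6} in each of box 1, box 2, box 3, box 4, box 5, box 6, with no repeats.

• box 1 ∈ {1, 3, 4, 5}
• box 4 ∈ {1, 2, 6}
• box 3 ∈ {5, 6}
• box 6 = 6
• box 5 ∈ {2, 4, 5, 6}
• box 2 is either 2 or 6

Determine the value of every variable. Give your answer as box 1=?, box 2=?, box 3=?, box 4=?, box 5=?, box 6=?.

box 1=3, box 2=2, box 3=5, box 4=1, box 5=4, box 6=6

box 6 must be 6 (only option left). Eliminate 6 elsewhere: box 2, box 3, box 4, box 5.
box 2 has just one choice, so box 2 = 2. Strike 2 from box 4, box 5.
That leaves box 3 = 5. Eliminate 5 elsewhere: box 1, box 5.
box 4's domain is down to {1}, so box 4 = 1. So box 1 can't be 1.
box 5 must be 4 (only option left). Remove 4 from box 1.
box 1 has just one choice, so box 1 = 3.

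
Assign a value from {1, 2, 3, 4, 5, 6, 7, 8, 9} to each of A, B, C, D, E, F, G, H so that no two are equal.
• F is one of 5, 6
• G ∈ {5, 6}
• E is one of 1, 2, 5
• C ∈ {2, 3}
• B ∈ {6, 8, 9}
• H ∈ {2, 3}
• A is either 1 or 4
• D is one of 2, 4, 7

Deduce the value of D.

The 2 variables C and H are confined to {2, 3}, which locks those values in; drop them from D, E.
The 2 variables F and G are confined to {5, 6}, which locks those values in; drop them from B, E.
That leaves E = 1. Eliminate 1 elsewhere: A.
That leaves A = 4. So D can't be 4.
So D = 7.

7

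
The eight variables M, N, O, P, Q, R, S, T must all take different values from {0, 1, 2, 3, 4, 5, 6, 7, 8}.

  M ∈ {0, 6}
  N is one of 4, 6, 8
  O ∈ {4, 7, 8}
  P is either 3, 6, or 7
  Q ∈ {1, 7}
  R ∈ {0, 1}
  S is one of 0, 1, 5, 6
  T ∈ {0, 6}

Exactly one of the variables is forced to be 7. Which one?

The 8 variables together cover exactly {0, 1, 3, 4, 5, 6, 7, 8} — 8 values for 8 variables — and 3 appears only in P's list, so P = 3.
The 7 still-open variables draw from only 7 values {0, 1, 4, 5, 6, 7, 8}, so each is used; only S can be 5, hence S = 5.
The 2 variables M and T are confined to {0, 6}, which locks those values in; drop them from N, R.
That leaves R = 1. Remove 1 from Q.
So 7 goes to Q.

Q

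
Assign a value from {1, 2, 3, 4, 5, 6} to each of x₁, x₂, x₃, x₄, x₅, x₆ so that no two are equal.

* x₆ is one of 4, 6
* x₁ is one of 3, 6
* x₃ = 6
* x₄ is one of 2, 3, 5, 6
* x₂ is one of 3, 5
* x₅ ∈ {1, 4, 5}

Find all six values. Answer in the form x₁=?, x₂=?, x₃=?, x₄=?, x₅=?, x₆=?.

x₃ must be 6 (only option left). Eliminate 6 elsewhere: x₁, x₄, x₆.
x₆ must be 4 (only option left). Remove 4 from x₅.
x₁'s domain is down to {3}, so x₁ = 3. Strike 3 from x₂, x₄.
x₂ has just one choice, so x₂ = 5. So x₄, x₅ can't be 5.
x₄ must be 2 (only option left).
x₅ must be 1 (only option left).

x₁=3, x₂=5, x₃=6, x₄=2, x₅=1, x₆=4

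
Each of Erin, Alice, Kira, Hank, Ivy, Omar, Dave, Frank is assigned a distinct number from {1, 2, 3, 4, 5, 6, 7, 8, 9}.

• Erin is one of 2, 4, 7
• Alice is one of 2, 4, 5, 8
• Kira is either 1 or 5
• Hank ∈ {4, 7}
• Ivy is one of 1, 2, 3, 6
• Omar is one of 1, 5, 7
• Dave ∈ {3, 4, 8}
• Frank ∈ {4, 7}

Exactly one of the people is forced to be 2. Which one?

Among the 8 variables, 6 fits only Ivy (and all 8 values in {1, 2, 3, 4, 5, 6, 7, 8} must be used), so Ivy = 6.
The 7 still-open variables together cover exactly {1, 2, 3, 4, 5, 7, 8} — 7 values for 7 variables — and 3 appears only in Dave's list, so Dave = 3.
The 6 still-open variables together cover exactly {1, 2, 4, 5, 7, 8} — 6 values for 6 variables — and 8 appears only in Alice's list, so Alice = 8.
The 5 still-open variables draw from only 5 values {1, 2, 4, 5, 7}, so each is used; only Erin can be 2, hence Erin = 2.

Erin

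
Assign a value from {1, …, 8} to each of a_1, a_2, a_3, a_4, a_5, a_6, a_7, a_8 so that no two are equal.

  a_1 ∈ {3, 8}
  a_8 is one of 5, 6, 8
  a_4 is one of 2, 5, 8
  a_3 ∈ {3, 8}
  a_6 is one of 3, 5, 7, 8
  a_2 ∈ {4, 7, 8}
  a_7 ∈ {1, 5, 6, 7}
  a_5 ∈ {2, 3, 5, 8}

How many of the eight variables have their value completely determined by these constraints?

Among the 8 variables, 1 fits only a_7 (and all 8 values in {1, 2, 3, 4, 5, 6, 7, 8} must be used), so a_7 = 1.
The 7 still-open variables draw from only 7 values {2, 3, 4, 5, 6, 7, 8}, so each is used; only a_2 can be 4, hence a_2 = 4.
The 6 still-open variables draw from only 6 values {2, 3, 5, 6, 7, 8}, so each is used; only a_8 can be 6, hence a_8 = 6.
The 5 still-open variables draw from only 5 values {2, 3, 5, 7, 8}, so each is used; only a_6 can be 7, hence a_6 = 7.
The 2 variables a_1 and a_3 are confined to {3, 8}, which locks those values in; drop them from a_4, a_5.
Determined: a_2=4, a_6=7, a_7=1, a_8=6. The other variables each still have more than one consistent value. That makes 4.

4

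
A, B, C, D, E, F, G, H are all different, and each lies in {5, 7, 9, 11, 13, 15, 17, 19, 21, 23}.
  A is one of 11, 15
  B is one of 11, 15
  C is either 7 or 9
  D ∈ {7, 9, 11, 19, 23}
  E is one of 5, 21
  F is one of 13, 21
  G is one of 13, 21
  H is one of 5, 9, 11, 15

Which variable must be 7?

C

A and B between them cover only {11, 15} — a naked pair. Remove those values from D, H.
The 2 variables F and G are confined to {13, 21}, which locks those values in; drop them from E.
E has just one choice, so E = 5. Strike 5 from H.
H's domain is down to {9}, so H = 9. Remove 9 from C, D.
So 7 goes to C.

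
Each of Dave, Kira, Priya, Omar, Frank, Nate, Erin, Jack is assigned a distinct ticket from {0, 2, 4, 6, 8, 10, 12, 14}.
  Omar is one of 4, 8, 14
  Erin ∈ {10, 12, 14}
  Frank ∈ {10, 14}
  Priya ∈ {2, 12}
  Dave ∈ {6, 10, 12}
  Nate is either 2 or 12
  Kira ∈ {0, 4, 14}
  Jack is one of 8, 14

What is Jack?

8

The 8 variables together cover exactly {0, 2, 4, 6, 8, 10, 12, 14} — 8 values for 8 variables — and 0 appears only in Kira's list, so Kira = 0.
The 7 still-open variables draw from only 7 values {2, 4, 6, 8, 10, 12, 14}, so each is used; only Omar can be 4, hence Omar = 4.
Among the 6 still-open variables, 6 fits only Dave (and all 6 values in {2, 6, 8, 10, 12, 14} must be used), so Dave = 6.
The 5 still-open variables together cover exactly {2, 8, 10, 12, 14} — 5 values for 5 variables — and 8 appears only in Jack's list, so Jack = 8.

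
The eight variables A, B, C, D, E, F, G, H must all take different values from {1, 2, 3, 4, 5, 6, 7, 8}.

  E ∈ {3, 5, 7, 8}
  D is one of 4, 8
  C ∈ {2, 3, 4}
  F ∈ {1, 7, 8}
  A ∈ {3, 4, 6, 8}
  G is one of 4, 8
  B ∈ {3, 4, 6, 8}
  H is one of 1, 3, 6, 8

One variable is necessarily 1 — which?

The 8 variables draw from only 8 values {1, 2, 3, 4, 5, 6, 7, 8}, so each is used; only C can be 2, hence C = 2.
The 7 still-open variables draw from only 7 values {1, 3, 4, 5, 6, 7, 8}, so each is used; only E can be 5, hence E = 5.
The 6 still-open variables draw from only 6 values {1, 3, 4, 6, 7, 8}, so each is used; only F can be 7, hence F = 7.
Among the 5 still-open variables, 1 fits only H (and all 5 values in {1, 3, 4, 6, 8} must be used), so H = 1.

H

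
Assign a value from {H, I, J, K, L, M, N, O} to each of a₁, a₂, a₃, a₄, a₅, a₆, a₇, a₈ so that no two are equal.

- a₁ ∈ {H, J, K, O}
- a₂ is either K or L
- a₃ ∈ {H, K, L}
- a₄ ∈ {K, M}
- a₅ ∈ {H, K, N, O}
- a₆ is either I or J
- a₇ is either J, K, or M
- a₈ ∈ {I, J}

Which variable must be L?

The 8 variables draw from only 8 values {H, I, J, K, L, M, N, O}, so each is used; only a₅ can be N, hence a₅ = N.
Among the 7 still-open variables, O fits only a₁ (and all 7 values in {H, I, J, K, L, M, O} must be used), so a₁ = O.
Among the 6 still-open variables, H fits only a₃ (and all 6 values in {H, I, J, K, L, M} must be used), so a₃ = H.
The 5 still-open variables draw from only 5 values {I, J, K, L, M}, so each is used; only a₂ can be L, hence a₂ = L.

a₂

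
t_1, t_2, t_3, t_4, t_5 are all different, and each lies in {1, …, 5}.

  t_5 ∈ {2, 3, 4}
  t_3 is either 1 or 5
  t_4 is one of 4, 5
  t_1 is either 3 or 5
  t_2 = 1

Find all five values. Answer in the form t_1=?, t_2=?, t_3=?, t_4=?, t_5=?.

t_1=3, t_2=1, t_3=5, t_4=4, t_5=2

t_2 has just one choice, so t_2 = 1. Remove 1 from t_3.
t_3 has just one choice, so t_3 = 5. Eliminate 5 elsewhere: t_1, t_4.
t_4 has just one choice, so t_4 = 4. So t_5 can't be 4.
t_1's domain is down to {3}, so t_1 = 3. So t_5 can't be 3.
t_5 has just one choice, so t_5 = 2.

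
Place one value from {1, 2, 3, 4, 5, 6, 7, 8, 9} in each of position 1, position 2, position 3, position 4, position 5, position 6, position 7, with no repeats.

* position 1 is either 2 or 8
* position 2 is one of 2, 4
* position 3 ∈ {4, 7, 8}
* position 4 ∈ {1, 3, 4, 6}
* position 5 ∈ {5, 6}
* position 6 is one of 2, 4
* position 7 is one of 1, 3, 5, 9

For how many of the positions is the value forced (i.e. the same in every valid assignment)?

position 2 and position 6 between them cover only {2, 4} — a naked pair. Remove those values from position 1, position 3, position 4.
That leaves position 1 = 8. Eliminate 8 elsewhere: position 3.
position 3 must be 7 (only option left).
Determined: position 1=8, position 3=7. The other positions each still have more than one consistent value. That makes 2.

2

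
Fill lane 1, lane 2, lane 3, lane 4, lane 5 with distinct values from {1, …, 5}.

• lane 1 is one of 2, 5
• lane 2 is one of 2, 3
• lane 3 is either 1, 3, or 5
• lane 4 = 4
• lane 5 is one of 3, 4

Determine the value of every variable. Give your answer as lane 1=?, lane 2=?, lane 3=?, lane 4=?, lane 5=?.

lane 4 has just one choice, so lane 4 = 4. So lane 5 can't be 4.
lane 5's domain is down to {3}, so lane 5 = 3. Eliminate 3 elsewhere: lane 2, lane 3.
That leaves lane 2 = 2. Eliminate 2 elsewhere: lane 1.
lane 1 must be 5 (only option left). Remove 5 from lane 3.
lane 3 must be 1 (only option left).

lane 1=5, lane 2=2, lane 3=1, lane 4=4, lane 5=3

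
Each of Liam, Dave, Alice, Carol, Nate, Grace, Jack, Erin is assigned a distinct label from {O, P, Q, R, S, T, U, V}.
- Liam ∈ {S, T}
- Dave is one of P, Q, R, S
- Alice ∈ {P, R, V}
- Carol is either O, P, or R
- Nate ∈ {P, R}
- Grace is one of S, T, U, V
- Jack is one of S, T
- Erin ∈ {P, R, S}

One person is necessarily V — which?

The 8 variables draw from only 8 values {O, P, Q, R, S, T, U, V}, so each is used; only Carol can be O, hence Carol = O.
The 7 still-open variables together cover exactly {P, Q, R, S, T, U, V} — 7 values for 7 variables — and Q appears only in Dave's list, so Dave = Q.
The 6 still-open variables together cover exactly {P, R, S, T, U, V} — 6 values for 6 variables — and U appears only in Grace's list, so Grace = U.
The 5 still-open variables together cover exactly {P, R, S, T, V} — 5 values for 5 variables — and V appears only in Alice's list, so Alice = V.

Alice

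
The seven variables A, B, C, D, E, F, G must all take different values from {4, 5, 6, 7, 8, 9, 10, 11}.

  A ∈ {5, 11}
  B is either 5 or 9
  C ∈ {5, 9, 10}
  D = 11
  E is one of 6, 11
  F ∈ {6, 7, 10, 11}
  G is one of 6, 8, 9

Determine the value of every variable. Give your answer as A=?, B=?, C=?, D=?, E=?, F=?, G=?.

D has just one choice, so D = 11. So A, E, F can't be 11.
E must be 6 (only option left). Strike 6 from F, G.
A's domain is down to {5}, so A = 5. Eliminate 5 elsewhere: B, C.
B has just one choice, so B = 9. So C, G can't be 9.
C must be 10 (only option left). Eliminate 10 elsewhere: F.
F has just one choice, so F = 7.
G has just one choice, so G = 8.

A=5, B=9, C=10, D=11, E=6, F=7, G=8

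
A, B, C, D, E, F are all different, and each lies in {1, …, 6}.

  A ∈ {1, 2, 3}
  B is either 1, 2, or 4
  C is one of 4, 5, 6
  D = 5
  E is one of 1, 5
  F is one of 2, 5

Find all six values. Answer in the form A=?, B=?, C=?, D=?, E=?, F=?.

A=3, B=4, C=6, D=5, E=1, F=2

D has just one choice, so D = 5. Strike 5 from C, E, F.
E must be 1 (only option left). So A, B can't be 1.
F's domain is down to {2}, so F = 2. So A, B can't be 2.
A's domain is down to {3}, so A = 3.
B has just one choice, so B = 4. So C can't be 4.
C must be 6 (only option left).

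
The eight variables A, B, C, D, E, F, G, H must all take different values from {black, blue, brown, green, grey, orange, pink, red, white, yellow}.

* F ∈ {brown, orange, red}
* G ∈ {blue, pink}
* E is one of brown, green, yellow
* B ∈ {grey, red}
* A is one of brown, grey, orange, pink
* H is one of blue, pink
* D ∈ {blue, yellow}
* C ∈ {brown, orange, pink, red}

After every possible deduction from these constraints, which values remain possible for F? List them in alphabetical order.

brown, orange, red

The 8 variables together cover exactly {blue, brown, green, grey, orange, pink, red, yellow} — 8 values for 8 variables — and green appears only in E's list, so E = green.
Among the 7 still-open variables, yellow fits only D (and all 7 values in {blue, brown, grey, orange, pink, red, yellow} must be used), so D = yellow.
G and H between them cover only {blue, pink} — a naked pair. Remove those values from A, C.
No further eliminations apply; F can still be any of brown, orange, red.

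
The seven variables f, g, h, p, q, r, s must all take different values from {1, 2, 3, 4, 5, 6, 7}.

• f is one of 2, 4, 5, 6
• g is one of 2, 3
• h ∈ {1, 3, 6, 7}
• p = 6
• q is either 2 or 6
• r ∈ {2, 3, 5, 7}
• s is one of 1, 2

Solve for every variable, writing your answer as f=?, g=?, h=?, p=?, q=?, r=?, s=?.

f=4, g=3, h=7, p=6, q=2, r=5, s=1

p must be 6 (only option left). So f, h, q can't be 6.
That leaves q = 2. So f, g, r, s can't be 2.
That leaves s = 1. So h can't be 1.
g has just one choice, so g = 3. Remove 3 from h, r.
h has just one choice, so h = 7. Strike 7 from r.
That leaves r = 5. Eliminate 5 elsewhere: f.
f must be 4 (only option left).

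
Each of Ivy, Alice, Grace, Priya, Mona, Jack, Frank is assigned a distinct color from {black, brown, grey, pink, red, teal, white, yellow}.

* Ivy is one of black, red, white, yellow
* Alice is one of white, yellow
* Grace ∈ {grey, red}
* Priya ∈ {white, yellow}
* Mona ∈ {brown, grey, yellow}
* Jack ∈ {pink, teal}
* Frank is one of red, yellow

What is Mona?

brown

Alice and Priya share exactly the 2 values {white, yellow}; by pigeonhole those values go to them, so strike white, yellow from Ivy, Mona, Frank.
Frank must be red (only option left). So Ivy, Grace can't be red.
That leaves Ivy = black.
That leaves Grace = grey. Eliminate grey elsewhere: Mona.
So Mona = brown.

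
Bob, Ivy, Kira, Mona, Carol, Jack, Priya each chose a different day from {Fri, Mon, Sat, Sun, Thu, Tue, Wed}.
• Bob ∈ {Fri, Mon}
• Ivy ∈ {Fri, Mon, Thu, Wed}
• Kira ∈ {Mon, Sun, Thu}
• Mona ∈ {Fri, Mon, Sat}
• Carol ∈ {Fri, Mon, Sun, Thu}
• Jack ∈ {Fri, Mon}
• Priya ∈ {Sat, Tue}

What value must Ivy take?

Wed

The 7 variables draw from only 7 values {Fri, Mon, Sat, Sun, Thu, Tue, Wed}, so each is used; only Priya can be Tue, hence Priya = Tue.
Among the 6 still-open variables, Sat fits only Mona (and all 6 values in {Fri, Mon, Sat, Sun, Thu, Wed} must be used), so Mona = Sat.
The 5 still-open variables together cover exactly {Fri, Mon, Sun, Thu, Wed} — 5 values for 5 variables — and Wed appears only in Ivy's list, so Ivy = Wed.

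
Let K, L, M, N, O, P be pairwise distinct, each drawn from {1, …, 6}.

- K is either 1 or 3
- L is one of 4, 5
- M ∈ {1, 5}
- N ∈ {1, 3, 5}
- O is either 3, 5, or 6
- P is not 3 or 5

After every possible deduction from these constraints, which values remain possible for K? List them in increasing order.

1, 3

The 6 variables draw from only 6 values {1, 2, 3, 4, 5, 6}, so each is used; only P can be 2, hence P = 2.
Among the 5 still-open variables, 4 fits only L (and all 5 values in {1, 3, 4, 5, 6} must be used), so L = 4.
The 4 still-open variables draw from only 4 values {1, 3, 5, 6}, so each is used; only O can be 6, hence O = 6.
No further eliminations apply; K can still be any of 1, 3.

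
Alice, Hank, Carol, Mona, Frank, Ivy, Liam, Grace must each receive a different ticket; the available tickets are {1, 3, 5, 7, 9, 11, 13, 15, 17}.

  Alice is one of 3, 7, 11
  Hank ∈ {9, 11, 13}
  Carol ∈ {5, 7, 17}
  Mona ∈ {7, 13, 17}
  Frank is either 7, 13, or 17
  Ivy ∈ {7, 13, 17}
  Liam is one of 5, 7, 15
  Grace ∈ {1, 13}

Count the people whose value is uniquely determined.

The 3 variables Mona, Frank, Ivy are confined to {7, 13, 17}, which locks those values in; drop them from Alice, Hank, Carol, Liam, Grace.
Carol's domain is down to {5}, so Carol = 5. So Liam can't be 5.
Liam has just one choice, so Liam = 15.
That leaves Grace = 1.
Determined: Carol=5, Liam=15, Grace=1. The other people each still have more than one consistent value. That makes 3.

3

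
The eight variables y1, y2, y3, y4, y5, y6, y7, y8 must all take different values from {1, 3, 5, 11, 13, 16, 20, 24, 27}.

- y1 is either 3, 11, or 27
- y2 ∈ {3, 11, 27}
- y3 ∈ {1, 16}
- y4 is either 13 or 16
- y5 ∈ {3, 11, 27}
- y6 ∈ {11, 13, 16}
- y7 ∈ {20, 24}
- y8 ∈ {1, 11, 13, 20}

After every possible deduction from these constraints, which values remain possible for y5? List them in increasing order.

3, 11, 27

The 8 variables together cover exactly {1, 3, 11, 13, 16, 20, 24, 27} — 8 values for 8 variables — and 24 appears only in y7's list, so y7 = 24.
The 7 still-open variables draw from only 7 values {1, 3, 11, 13, 16, 20, 27}, so each is used; only y8 can be 20, hence y8 = 20.
The 6 still-open variables draw from only 6 values {1, 3, 11, 13, 16, 27}, so each is used; only y3 can be 1, hence y3 = 1.
y1, y2, y5 between them cover only {3, 11, 27} — a naked triple. Remove those values from y6.
No further eliminations apply; y5 can still be any of 3, 11, 27.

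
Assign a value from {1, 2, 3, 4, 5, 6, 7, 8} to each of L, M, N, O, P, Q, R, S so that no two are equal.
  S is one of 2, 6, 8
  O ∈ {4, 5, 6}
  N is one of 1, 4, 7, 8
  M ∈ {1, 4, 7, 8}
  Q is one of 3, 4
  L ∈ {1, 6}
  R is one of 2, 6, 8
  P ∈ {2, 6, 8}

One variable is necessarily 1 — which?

L

The 8 variables together cover exactly {1, 2, 3, 4, 5, 6, 7, 8} — 8 values for 8 variables — and 3 appears only in Q's list, so Q = 3.
The 7 still-open variables draw from only 7 values {1, 2, 4, 5, 6, 7, 8}, so each is used; only O can be 5, hence O = 5.
P, R, S between them cover only {2, 6, 8} — a naked triple. Remove those values from L, M, N.
So 1 goes to L.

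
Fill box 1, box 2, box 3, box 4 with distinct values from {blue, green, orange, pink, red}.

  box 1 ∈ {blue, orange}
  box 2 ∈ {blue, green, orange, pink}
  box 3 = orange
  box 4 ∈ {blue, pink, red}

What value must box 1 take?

box 3 has just one choice, so box 3 = orange. Eliminate orange elsewhere: box 1, box 2.
So box 1 = blue.

blue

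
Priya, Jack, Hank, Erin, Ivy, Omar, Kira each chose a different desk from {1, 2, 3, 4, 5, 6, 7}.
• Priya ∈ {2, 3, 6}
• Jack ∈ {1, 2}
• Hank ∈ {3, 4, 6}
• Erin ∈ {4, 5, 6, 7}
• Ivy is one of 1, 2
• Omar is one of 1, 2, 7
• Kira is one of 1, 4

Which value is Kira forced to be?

4

The 7 variables draw from only 7 values {1, 2, 3, 4, 5, 6, 7}, so each is used; only Erin can be 5, hence Erin = 5.
Among the 6 still-open variables, 7 fits only Omar (and all 6 values in {1, 2, 3, 4, 6, 7} must be used), so Omar = 7.
The 2 variables Jack and Ivy are confined to {1, 2}, which locks those values in; drop them from Priya, Kira.
So Kira = 4.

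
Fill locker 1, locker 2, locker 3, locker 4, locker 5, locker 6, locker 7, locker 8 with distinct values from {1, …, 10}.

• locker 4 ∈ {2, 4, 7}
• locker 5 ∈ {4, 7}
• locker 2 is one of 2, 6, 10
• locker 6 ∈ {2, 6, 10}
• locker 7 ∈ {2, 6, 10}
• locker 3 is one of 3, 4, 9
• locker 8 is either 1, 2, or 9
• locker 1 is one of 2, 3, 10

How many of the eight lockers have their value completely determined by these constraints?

3

The 8 variables draw from only 8 values {1, 2, 3, 4, 6, 7, 9, 10}, so each is used; only locker 8 can be 1, hence locker 8 = 1.
The 7 still-open variables draw from only 7 values {2, 3, 4, 6, 7, 9, 10}, so each is used; only locker 3 can be 9, hence locker 3 = 9.
The 6 still-open variables together cover exactly {2, 3, 4, 6, 7, 10} — 6 values for 6 variables — and 3 appears only in locker 1's list, so locker 1 = 3.
locker 2, locker 6, locker 7 between them cover only {2, 6, 10} — a naked triple. Remove those values from locker 4.
Determined: locker 1=3, locker 3=9, locker 8=1. The other lockers each still have more than one consistent value. That makes 3.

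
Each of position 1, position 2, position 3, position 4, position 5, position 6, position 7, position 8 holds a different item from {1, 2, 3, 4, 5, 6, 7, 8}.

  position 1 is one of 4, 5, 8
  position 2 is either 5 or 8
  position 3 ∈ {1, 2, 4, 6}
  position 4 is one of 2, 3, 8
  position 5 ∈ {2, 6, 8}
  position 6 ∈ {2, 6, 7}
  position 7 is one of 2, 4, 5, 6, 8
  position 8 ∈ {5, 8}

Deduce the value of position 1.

4

Among the 8 variables, 1 fits only position 3 (and all 8 values in {1, 2, 3, 4, 5, 6, 7, 8} must be used), so position 3 = 1.
Among the 7 still-open variables, 3 fits only position 4 (and all 7 values in {2, 3, 4, 5, 6, 7, 8} must be used), so position 4 = 3.
The 6 still-open variables draw from only 6 values {2, 4, 5, 6, 7, 8}, so each is used; only position 6 can be 7, hence position 6 = 7.
position 2 and position 8 share exactly the 2 values {5, 8}; by pigeonhole those values go to them, so strike 5, 8 from position 1, position 5, position 7.
So position 1 = 4.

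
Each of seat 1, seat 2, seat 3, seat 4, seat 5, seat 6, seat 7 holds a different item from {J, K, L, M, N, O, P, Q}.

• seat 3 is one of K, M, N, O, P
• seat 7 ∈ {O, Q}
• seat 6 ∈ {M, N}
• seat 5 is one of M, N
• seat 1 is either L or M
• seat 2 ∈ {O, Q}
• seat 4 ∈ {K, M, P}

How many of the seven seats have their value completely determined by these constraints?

Among the 7 variables, L fits only seat 1 (and all 7 values in {K, L, M, N, O, P, Q} must be used), so seat 1 = L.
seat 2 and seat 7 between them cover only {O, Q} — a naked pair. Remove those values from seat 3.
seat 5 and seat 6 share exactly the 2 values {M, N}; by pigeonhole those values go to them, so strike M, N from seat 3, seat 4.
Determined: seat 1=L. The other seats each still have more than one consistent value. That makes 1.

1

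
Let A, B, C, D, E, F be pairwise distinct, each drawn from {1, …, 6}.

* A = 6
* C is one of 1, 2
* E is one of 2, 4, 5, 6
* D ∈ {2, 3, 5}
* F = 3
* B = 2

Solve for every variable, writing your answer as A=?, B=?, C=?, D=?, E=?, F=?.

A must be 6 (only option left). Eliminate 6 elsewhere: E.
B must be 2 (only option left). Eliminate 2 elsewhere: C, D, E.
C's domain is down to {1}, so C = 1.
That leaves F = 3. Strike 3 from D.
D's domain is down to {5}, so D = 5. Strike 5 from E.
E has just one choice, so E = 4.

A=6, B=2, C=1, D=5, E=4, F=3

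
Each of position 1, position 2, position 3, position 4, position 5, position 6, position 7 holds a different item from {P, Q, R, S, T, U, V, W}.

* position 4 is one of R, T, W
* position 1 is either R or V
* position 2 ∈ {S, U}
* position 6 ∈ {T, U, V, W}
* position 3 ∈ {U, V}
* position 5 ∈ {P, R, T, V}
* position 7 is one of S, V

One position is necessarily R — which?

Among the 7 variables, P fits only position 5 (and all 7 values in {P, R, S, T, U, V, W} must be used), so position 5 = P.
position 2, position 3, position 7 between them cover only {S, U, V} — a naked triple. Remove those values from position 1, position 6.
So R goes to position 1.

position 1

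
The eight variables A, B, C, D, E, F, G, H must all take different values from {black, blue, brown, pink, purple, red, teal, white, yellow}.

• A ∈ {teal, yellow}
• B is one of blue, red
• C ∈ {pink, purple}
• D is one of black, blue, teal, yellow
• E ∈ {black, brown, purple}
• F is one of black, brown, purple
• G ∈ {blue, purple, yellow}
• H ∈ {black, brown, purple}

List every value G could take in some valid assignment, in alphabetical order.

blue, yellow

Among the 8 variables, pink fits only C (and all 8 values in {black, blue, brown, pink, purple, red, teal, yellow} must be used), so C = pink.
Among the 7 still-open variables, red fits only B (and all 7 values in {black, blue, brown, purple, red, teal, yellow} must be used), so B = red.
The 3 variables E, F, H are confined to {black, brown, purple}, which locks those values in; drop them from D, G.
No further eliminations apply; G can still be any of blue, yellow.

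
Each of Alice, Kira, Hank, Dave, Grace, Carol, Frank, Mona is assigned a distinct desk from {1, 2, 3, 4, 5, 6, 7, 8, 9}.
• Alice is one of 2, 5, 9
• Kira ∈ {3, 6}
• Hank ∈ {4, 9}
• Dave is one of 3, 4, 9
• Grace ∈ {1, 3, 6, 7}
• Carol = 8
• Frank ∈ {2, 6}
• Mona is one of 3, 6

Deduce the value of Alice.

Carol must be 8 (only option left).
The 2 variables Kira and Mona are confined to {3, 6}, which locks those values in; drop them from Dave, Grace, Frank.
Frank has just one choice, so Frank = 2. Remove 2 from Alice.
Hank and Dave share exactly the 2 values {4, 9}; by pigeonhole those values go to them, so strike 4, 9 from Alice.
So Alice = 5.

5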